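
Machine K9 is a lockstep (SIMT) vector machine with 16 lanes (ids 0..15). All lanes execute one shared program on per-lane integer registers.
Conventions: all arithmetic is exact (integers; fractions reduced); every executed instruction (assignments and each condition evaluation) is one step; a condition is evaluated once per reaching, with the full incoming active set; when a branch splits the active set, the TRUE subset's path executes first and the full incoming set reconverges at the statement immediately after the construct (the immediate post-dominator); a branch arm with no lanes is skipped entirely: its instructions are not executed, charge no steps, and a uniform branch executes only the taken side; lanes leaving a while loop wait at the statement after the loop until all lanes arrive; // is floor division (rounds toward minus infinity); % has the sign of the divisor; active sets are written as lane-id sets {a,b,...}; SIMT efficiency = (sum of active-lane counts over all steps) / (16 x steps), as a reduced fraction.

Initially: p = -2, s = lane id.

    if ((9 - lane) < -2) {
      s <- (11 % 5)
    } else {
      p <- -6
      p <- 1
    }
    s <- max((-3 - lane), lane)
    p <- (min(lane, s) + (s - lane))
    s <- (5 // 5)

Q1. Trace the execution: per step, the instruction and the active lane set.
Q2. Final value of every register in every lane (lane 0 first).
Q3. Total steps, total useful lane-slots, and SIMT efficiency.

step 0: eval ((9 - lane) < -2)       {0,1,2,3,4,5,6,7,8,9,10,11,12,13,14,15}
step 1: s <- (11 % 5)                {12,13,14,15}
step 2: p <- -6                      {0,1,2,3,4,5,6,7,8,9,10,11}
step 3: p <- 1                       {0,1,2,3,4,5,6,7,8,9,10,11}
step 4: s <- max((-3 - lane), lane)  {0,1,2,3,4,5,6,7,8,9,10,11,12,13,14,15}
step 5: p <- (min(lane, s) + (s - lane)) {0,1,2,3,4,5,6,7,8,9,10,11,12,13,14,15}
step 6: s <- (5 // 5)                {0,1,2,3,4,5,6,7,8,9,10,11,12,13,14,15}

Answer: 7 steps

p: 0,1,2,3,4,5,6,7,8,9,10,11,12,13,14,15
s: 1,1,1,1,1,1,1,1,1,1,1,1,1,1,1,1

steps = 7; useful = 92; efficiency = 92/112 = 23/28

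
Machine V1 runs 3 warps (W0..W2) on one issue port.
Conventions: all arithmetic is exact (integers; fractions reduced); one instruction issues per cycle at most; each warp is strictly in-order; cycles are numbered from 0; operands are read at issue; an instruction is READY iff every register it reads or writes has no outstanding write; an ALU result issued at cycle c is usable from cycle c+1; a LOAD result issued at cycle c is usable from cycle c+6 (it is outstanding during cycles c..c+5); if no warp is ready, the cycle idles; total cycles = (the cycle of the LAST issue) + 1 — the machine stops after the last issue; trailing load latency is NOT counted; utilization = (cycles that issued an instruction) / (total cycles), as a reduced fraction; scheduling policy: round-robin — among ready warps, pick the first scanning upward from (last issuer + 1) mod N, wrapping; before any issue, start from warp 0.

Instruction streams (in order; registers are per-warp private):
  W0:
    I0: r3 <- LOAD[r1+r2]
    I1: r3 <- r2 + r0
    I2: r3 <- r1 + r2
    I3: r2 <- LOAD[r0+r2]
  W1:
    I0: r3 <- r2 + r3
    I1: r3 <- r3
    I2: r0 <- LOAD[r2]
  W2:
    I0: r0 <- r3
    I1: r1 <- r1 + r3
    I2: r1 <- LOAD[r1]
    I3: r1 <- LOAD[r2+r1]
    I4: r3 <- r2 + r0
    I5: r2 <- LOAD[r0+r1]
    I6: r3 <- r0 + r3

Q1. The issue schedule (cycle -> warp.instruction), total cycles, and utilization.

cycle 0: W0.I0
cycle 1: W1.I0
cycle 2: W2.I0
cycle 3: W1.I1
cycle 4: W2.I1
cycle 5: W1.I2
cycle 6: W2.I2
cycle 7: W0.I1
cycle 8: W0.I2
cycle 9: W0.I3
cycle 10: idle
cycle 11: idle
cycle 12: W2.I3
cycle 13: W2.I4
cycle 14: idle
cycle 15: idle
cycle 16: idle
cycle 17: idle
cycle 18: W2.I5
cycle 19: W2.I6

Answer: 20 cycles, utilization 7/10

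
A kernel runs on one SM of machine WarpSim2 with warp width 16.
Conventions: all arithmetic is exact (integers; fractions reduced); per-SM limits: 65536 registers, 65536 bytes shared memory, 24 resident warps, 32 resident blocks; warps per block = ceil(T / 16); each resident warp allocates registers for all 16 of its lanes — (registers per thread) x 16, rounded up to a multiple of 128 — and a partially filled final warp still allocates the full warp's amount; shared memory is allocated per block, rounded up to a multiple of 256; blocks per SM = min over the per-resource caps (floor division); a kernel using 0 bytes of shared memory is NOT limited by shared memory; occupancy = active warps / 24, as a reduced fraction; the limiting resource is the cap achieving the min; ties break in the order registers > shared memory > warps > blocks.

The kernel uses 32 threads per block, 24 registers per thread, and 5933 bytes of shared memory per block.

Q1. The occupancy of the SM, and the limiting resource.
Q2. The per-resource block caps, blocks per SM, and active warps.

Answer: occupancy 5/6, limited by shared memory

registers: 85 blocks
shared memory: 10 blocks
warps: 12 blocks
blocks: 32 blocks

Answer: 10 blocks, 20 active warps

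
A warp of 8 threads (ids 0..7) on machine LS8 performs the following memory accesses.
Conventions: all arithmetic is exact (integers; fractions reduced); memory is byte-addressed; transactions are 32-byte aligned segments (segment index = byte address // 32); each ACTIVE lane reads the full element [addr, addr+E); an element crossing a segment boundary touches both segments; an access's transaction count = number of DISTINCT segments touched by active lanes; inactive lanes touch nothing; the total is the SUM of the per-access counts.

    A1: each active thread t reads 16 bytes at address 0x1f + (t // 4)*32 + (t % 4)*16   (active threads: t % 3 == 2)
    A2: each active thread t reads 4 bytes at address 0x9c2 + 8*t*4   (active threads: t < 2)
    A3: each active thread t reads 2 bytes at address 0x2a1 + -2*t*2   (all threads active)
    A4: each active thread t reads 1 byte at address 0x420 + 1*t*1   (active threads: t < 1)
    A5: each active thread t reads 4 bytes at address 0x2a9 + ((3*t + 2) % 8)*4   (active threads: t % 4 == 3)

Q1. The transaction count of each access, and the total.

A1: 2 transactions
A2: 2 transactions
A3: 2 transactions
A4: 1 transaction
A5: 2 transactions

Answer: 2,2,2,1,2; total 9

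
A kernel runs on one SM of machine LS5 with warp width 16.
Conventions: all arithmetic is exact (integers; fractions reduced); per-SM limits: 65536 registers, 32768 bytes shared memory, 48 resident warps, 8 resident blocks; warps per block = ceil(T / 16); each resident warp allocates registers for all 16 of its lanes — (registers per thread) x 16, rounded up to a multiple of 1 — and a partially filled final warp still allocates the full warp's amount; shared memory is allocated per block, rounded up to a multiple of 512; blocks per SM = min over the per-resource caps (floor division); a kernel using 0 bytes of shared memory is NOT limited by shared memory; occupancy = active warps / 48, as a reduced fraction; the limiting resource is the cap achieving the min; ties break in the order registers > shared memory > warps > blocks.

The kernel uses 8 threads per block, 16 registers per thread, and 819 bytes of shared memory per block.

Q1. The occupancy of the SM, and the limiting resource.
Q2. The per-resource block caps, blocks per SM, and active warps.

Answer: occupancy 1/6, limited by blocks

registers: 256 blocks
shared memory: 32 blocks
warps: 48 blocks
blocks: 8 blocks

Answer: 8 blocks, 8 active warps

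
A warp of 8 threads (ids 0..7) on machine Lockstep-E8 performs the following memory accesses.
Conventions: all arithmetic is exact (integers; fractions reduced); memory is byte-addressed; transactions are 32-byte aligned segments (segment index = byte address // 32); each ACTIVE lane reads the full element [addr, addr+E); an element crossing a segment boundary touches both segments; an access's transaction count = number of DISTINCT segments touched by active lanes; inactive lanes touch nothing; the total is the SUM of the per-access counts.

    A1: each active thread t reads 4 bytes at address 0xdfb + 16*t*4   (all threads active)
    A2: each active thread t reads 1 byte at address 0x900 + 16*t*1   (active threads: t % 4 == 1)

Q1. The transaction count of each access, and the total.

A1: 8 transactions
A2: 2 transactions

Answer: 8,2; total 10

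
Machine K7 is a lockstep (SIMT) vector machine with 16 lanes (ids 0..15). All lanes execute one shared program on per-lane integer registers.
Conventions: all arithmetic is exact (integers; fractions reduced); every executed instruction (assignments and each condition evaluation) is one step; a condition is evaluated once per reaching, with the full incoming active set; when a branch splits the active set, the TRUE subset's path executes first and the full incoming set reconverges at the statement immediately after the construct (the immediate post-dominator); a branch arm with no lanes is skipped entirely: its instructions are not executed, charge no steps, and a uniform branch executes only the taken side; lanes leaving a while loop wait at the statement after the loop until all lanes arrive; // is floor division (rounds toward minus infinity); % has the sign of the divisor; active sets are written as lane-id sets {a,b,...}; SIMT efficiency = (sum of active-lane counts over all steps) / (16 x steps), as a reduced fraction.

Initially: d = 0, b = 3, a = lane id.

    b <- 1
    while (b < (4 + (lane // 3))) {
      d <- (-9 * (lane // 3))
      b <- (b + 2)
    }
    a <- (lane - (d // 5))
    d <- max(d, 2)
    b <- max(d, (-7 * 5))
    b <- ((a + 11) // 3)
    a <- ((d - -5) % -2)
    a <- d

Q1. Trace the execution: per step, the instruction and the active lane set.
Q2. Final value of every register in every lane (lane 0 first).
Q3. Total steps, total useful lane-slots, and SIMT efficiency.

step 0: b <- 1                       {0,1,2,3,4,5,6,7,8,9,10,11,12,13,14,15}
step 1: eval (b < (4 + (lane // 3))) {0,1,2,3,4,5,6,7,8,9,10,11,12,13,14,15}
step 2: d <- (-9 * (lane // 3))      {0,1,2,3,4,5,6,7,8,9,10,11,12,13,14,15}
step 3: b <- (b + 2)                 {0,1,2,3,4,5,6,7,8,9,10,11,12,13,14,15}
step 4: eval (b < (4 + (lane // 3))) {0,1,2,3,4,5,6,7,8,9,10,11,12,13,14,15}
step 5: d <- (-9 * (lane // 3))      {0,1,2,3,4,5,6,7,8,9,10,11,12,13,14,15}
step 6: b <- (b + 2)                 {0,1,2,3,4,5,6,7,8,9,10,11,12,13,14,15}
step 7: eval (b < (4 + (lane // 3))) {0,1,2,3,4,5,6,7,8,9,10,11,12,13,14,15}
step 8: d <- (-9 * (lane // 3))      {6,7,8,9,10,11,12,13,14,15}
step 9: b <- (b + 2)                 {6,7,8,9,10,11,12,13,14,15}
step 10: eval (b < (4 + (lane // 3))) {6,7,8,9,10,11,12,13,14,15}
step 11: d <- (-9 * (lane // 3))      {12,13,14,15}
step 12: b <- (b + 2)                 {12,13,14,15}
step 13: eval (b < (4 + (lane // 3))) {12,13,14,15}
step 14: a <- (lane - (d // 5))       {0,1,2,3,4,5,6,7,8,9,10,11,12,13,14,15}
step 15: d <- max(d, 2)               {0,1,2,3,4,5,6,7,8,9,10,11,12,13,14,15}
step 16: b <- max(d, (-7 * 5))        {0,1,2,3,4,5,6,7,8,9,10,11,12,13,14,15}
step 17: b <- ((a + 11) // 3)         {0,1,2,3,4,5,6,7,8,9,10,11,12,13,14,15}
step 18: a <- ((d - -5) % -2)         {0,1,2,3,4,5,6,7,8,9,10,11,12,13,14,15}
step 19: a <- d                       {0,1,2,3,4,5,6,7,8,9,10,11,12,13,14,15}

Answer: 20 steps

d: 2,2,2,2,2,2,2,2,2,2,2,2,2,2,2,2
b: 3,4,4,5,5,6,7,7,7,8,9,9,10,10,11,11
a: 2,2,2,2,2,2,2,2,2,2,2,2,2,2,2,2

steps = 20; useful = 266; efficiency = 266/320 = 133/160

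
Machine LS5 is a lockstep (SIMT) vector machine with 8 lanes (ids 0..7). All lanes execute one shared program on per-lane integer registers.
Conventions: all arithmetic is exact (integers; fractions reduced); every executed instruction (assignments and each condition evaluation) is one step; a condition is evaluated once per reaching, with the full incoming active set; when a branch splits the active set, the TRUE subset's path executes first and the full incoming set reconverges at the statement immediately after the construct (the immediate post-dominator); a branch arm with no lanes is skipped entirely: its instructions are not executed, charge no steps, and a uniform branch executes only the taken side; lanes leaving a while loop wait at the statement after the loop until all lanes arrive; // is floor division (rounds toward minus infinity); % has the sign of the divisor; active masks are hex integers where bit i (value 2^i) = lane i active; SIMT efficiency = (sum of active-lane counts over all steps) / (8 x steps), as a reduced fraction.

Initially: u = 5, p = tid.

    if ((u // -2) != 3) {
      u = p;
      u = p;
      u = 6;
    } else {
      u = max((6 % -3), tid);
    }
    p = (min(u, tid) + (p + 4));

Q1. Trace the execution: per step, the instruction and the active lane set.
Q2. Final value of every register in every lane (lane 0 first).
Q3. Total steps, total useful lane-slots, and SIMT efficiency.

step 0: eval ((u // -2) != 3)        0xff
step 1: u <- p                       0xff
step 2: u <- p                       0xff
step 3: u <- 6                       0xff
step 4: p <- (min(u, tid) + (p + 4)) 0xff

Answer: 5 steps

u: 6,6,6,6,6,6,6,6
p: 4,6,8,10,12,14,16,17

steps = 5; useful = 40; efficiency = 40/40 = 1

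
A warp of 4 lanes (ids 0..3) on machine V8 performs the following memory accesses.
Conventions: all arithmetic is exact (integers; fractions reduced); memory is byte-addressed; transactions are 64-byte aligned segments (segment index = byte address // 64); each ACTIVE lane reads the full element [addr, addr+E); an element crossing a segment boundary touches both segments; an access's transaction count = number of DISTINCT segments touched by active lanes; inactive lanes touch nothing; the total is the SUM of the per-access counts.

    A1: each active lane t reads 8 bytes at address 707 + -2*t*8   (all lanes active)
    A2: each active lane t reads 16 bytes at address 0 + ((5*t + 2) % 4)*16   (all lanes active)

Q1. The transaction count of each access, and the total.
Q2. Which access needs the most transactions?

A1: 2 transactions
A2: 1 transaction

Answer: 2,1; total 3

Answer: A1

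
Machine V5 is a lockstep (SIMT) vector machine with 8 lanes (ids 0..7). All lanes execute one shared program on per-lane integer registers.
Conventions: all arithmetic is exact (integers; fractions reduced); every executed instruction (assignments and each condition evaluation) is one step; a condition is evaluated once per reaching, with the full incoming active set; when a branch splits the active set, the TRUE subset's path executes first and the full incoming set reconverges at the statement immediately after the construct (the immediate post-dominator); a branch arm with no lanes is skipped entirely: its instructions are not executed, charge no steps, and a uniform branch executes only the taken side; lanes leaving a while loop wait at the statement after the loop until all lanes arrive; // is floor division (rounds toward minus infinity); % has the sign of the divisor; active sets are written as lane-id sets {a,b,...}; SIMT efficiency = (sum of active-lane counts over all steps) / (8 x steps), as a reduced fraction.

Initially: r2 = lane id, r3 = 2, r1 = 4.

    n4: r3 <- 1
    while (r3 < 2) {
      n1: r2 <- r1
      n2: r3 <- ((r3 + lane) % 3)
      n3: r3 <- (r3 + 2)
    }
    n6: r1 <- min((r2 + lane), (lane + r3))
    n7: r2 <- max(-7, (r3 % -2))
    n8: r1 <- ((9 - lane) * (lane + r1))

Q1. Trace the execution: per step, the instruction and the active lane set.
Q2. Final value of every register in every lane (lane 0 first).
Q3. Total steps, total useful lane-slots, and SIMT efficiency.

step 0: r3 <- 1                      {0,1,2,3,4,5,6,7}
step 1: eval (r3 < 2)                {0,1,2,3,4,5,6,7}
step 2: r2 <- r1                     {0,1,2,3,4,5,6,7}
step 3: r3 <- ((r3 + lane) % 3)      {0,1,2,3,4,5,6,7}
step 4: r3 <- (r3 + 2)               {0,1,2,3,4,5,6,7}
step 5: eval (r3 < 2)                {0,1,2,3,4,5,6,7}
step 6: r1 <- min((r2 + lane), (lane + r3)) {0,1,2,3,4,5,6,7}
step 7: r2 <- max(-7, (r3 % -2))     {0,1,2,3,4,5,6,7}
step 8: r1 <- ((9 - lane) * (lane + r1)) {0,1,2,3,4,5,6,7}

Answer: 9 steps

r2: -1,0,0,-1,0,0,-1,0
r3: 3,4,2,3,4,2,3,4
r1: 27,48,42,54,60,48,45,36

steps = 9; useful = 72; efficiency = 72/72 = 1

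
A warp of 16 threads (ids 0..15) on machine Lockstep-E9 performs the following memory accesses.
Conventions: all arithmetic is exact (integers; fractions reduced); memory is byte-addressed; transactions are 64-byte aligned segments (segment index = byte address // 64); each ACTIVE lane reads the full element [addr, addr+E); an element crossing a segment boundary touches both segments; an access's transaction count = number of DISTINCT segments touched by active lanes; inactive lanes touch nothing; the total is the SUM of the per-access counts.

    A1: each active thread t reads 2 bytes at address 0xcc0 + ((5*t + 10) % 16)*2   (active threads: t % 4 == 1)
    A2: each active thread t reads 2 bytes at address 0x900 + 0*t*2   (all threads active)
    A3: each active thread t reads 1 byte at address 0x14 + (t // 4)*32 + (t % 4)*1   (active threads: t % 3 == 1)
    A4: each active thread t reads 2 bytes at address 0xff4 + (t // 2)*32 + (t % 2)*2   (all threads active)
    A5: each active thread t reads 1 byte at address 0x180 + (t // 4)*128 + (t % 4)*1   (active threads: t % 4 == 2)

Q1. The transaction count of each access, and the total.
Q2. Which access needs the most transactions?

A1: 1 transaction
A2: 1 transaction
A3: 2 transactions
A4: 5 transactions
A5: 4 transactions

Answer: 1,1,2,5,4; total 13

Answer: A4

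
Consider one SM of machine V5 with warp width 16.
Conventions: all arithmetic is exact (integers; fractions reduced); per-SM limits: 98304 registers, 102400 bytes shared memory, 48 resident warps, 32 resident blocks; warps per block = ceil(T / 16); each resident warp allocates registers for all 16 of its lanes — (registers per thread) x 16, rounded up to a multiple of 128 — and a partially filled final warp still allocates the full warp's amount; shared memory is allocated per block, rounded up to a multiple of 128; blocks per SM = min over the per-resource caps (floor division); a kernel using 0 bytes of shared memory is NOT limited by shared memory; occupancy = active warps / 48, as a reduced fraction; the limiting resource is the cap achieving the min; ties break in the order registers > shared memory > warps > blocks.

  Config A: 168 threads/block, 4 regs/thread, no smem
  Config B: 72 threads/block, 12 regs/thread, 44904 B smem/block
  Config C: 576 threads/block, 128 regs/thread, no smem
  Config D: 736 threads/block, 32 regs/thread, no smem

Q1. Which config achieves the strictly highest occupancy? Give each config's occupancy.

occupancies: A 11/12, B 5/24, C 3/4, D 23/24

Answer: D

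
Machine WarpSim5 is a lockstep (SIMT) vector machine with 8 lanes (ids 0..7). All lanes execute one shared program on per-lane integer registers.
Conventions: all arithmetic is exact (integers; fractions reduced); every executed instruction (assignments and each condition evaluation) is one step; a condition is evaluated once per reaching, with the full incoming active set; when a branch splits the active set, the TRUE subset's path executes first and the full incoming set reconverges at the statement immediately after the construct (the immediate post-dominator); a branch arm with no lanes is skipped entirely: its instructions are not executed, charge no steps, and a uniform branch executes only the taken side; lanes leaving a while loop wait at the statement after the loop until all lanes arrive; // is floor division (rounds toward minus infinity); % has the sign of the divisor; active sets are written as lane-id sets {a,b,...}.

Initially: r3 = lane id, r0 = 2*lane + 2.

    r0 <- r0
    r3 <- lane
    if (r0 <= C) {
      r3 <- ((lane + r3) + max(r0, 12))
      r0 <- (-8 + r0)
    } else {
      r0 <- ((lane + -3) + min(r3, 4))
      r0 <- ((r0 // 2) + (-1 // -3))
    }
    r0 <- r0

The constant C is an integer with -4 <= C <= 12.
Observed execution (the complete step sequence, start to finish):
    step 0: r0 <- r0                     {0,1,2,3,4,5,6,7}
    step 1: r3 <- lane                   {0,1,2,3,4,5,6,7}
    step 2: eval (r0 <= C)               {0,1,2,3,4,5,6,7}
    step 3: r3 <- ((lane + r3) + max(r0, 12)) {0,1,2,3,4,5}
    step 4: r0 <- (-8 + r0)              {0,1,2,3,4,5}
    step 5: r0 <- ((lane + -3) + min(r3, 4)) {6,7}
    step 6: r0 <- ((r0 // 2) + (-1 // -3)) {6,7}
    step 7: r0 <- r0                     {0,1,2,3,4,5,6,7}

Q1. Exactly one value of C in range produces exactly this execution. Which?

Answer: C = 12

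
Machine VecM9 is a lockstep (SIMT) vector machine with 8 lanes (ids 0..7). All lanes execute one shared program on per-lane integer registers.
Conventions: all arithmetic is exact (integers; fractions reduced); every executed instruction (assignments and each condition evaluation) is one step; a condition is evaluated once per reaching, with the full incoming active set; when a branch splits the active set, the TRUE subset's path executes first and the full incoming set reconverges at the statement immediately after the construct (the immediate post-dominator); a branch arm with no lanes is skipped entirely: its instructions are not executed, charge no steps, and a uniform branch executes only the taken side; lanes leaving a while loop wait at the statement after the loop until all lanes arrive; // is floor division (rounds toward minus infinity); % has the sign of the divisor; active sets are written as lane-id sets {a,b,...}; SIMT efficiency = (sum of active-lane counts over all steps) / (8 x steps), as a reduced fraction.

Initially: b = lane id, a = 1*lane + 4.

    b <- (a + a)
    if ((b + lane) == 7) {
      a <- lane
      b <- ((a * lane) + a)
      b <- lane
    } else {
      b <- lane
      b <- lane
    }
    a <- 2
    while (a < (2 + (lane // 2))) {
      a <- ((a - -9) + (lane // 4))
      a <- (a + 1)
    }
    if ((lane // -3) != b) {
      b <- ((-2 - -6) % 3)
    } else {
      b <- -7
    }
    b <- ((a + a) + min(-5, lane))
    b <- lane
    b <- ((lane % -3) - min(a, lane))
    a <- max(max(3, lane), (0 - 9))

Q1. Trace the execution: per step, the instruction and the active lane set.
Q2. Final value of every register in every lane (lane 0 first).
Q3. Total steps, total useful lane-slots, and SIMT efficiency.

step 0: b <- (a + a)                 {0,1,2,3,4,5,6,7}
step 1: eval ((b + lane) == 7)       {0,1,2,3,4,5,6,7}
step 2: b <- lane                    {0,1,2,3,4,5,6,7}
step 3: b <- lane                    {0,1,2,3,4,5,6,7}
step 4: a <- 2                       {0,1,2,3,4,5,6,7}
step 5: eval (a < (2 + (lane // 2))) {0,1,2,3,4,5,6,7}
step 6: a <- ((a - -9) + (lane // 4)) {2,3,4,5,6,7}
step 7: a <- (a + 1)                 {2,3,4,5,6,7}
step 8: eval (a < (2 + (lane // 2))) {2,3,4,5,6,7}
step 9: eval ((lane // -3) != b)     {0,1,2,3,4,5,6,7}
step 10: b <- ((-2 - -6) % 3)         {1,2,3,4,5,6,7}
step 11: b <- -7                      {0}
step 12: b <- ((a + a) + min(-5, lane)) {0,1,2,3,4,5,6,7}
step 13: b <- lane                    {0,1,2,3,4,5,6,7}
step 14: b <- ((lane % -3) - min(a, lane)) {0,1,2,3,4,5,6,7}
step 15: a <- max(max(3, lane), (0 - 9)) {0,1,2,3,4,5,6,7}

Answer: 16 steps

b: 0,-3,-3,-3,-6,-6,-6,-9
a: 3,3,3,3,4,5,6,7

steps = 16; useful = 114; efficiency = 114/128 = 57/64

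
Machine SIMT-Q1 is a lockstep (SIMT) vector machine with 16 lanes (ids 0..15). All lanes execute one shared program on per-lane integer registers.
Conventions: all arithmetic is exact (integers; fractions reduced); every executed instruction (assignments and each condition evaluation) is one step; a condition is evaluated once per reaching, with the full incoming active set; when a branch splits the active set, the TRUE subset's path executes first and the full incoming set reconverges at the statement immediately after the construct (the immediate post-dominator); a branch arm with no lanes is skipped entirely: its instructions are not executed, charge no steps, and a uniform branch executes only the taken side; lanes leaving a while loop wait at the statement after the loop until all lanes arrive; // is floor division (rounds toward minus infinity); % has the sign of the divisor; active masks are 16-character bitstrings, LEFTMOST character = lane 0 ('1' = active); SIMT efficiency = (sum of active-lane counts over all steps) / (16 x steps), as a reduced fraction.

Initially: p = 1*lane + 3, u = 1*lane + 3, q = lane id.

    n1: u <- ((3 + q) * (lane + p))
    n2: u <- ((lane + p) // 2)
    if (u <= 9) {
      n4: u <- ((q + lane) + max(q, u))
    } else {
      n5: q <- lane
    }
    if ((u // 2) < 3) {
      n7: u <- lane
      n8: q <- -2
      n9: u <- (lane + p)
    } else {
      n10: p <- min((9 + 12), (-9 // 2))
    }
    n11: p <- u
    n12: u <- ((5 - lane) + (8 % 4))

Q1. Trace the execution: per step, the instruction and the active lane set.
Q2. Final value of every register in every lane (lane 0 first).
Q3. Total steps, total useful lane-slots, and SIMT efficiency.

step 0: u <- ((3 + q) * (lane + p))  1111111111111111
step 1: u <- ((lane + p) // 2)       1111111111111111
step 2: eval (u <= 9)                1111111111111111
step 3: u <- ((q + lane) + max(q, u)) 1111111110000000
step 4: q <- lane                    0000000001111111
step 5: eval ((u // 2) < 3)          1111111111111111
step 6: u <- lane                    1100000000000000
step 7: q <- -2                      1100000000000000
step 8: u <- (lane + p)              1100000000000000
step 9: p <- min((9 + 12), (-9 // 2)) 0011111111111111
step 10: p <- u                       1111111111111111
step 11: u <- ((5 - lane) + (8 % 4))  1111111111111111

Answer: 12 steps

p: 3,5,7,10,13,16,19,22,25,10,11,12,13,14,15,16
u: 5,4,3,2,1,0,-1,-2,-3,-4,-5,-6,-7,-8,-9,-10
q: -2,-2,2,3,4,5,6,7,8,9,10,11,12,13,14,15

steps = 12; useful = 132; efficiency = 132/192 = 11/16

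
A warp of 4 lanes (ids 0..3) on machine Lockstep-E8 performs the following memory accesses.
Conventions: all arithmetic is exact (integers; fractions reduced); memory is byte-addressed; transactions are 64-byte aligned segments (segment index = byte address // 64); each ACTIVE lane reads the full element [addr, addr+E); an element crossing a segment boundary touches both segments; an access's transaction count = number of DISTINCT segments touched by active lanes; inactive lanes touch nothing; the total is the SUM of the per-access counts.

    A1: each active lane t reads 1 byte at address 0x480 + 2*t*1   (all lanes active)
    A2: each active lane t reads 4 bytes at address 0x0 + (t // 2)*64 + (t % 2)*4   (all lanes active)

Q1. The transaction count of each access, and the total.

A1: 1 transaction
A2: 2 transactions

Answer: 1,2; total 3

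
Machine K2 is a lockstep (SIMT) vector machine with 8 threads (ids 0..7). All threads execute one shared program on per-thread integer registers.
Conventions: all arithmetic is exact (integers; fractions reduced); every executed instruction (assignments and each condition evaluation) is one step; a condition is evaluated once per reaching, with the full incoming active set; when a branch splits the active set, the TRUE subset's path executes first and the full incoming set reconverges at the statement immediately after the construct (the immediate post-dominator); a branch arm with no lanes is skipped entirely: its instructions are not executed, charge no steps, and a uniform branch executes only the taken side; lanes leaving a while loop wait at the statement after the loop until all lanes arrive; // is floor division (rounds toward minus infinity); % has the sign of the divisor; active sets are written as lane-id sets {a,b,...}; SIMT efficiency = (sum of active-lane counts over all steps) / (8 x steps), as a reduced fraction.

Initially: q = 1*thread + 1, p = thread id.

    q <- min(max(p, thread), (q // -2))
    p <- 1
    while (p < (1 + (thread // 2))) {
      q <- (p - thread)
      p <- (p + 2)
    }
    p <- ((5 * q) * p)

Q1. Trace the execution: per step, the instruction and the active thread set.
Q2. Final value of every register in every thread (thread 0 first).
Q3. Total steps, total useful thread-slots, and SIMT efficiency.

step 0: q <- min(max(p, thread), (q // -2)) {0,1,2,3,4,5,6,7}
step 1: p <- 1                       {0,1,2,3,4,5,6,7}
step 2: eval (p < (1 + (thread // 2))) {0,1,2,3,4,5,6,7}
step 3: q <- (p - thread)            {2,3,4,5,6,7}
step 4: p <- (p + 2)                 {2,3,4,5,6,7}
step 5: eval (p < (1 + (thread // 2))) {2,3,4,5,6,7}
step 6: q <- (p - thread)            {6,7}
step 7: p <- (p + 2)                 {6,7}
step 8: eval (p < (1 + (thread // 2))) {6,7}
step 9: p <- ((5 * q) * p)           {0,1,2,3,4,5,6,7}

Answer: 10 steps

q: -1,-1,-1,-2,-3,-4,-3,-4
p: -5,-5,-15,-30,-45,-60,-75,-100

steps = 10; useful = 56; efficiency = 56/80 = 7/10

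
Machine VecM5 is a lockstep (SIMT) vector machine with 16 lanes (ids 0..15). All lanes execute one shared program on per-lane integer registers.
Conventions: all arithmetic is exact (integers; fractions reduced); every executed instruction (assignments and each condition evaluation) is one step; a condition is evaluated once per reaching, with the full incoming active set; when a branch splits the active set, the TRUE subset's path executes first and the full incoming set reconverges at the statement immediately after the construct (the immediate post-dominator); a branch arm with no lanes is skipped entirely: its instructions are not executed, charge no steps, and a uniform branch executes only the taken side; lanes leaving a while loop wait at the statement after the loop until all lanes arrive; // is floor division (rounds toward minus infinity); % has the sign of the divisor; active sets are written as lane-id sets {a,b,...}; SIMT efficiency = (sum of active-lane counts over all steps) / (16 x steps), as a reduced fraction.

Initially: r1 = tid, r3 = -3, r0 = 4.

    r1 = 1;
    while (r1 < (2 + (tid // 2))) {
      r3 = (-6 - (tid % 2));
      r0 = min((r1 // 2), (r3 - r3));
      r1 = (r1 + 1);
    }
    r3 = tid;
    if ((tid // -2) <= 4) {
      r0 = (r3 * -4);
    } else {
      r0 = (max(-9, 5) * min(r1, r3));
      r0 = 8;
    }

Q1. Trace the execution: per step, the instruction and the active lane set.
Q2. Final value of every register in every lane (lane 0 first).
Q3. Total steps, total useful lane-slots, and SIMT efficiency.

step 0: r1 <- 1                      {0,1,2,3,4,5,6,7,8,9,10,11,12,13,14,15}
step 1: eval (r1 < (2 + (tid // 2))) {0,1,2,3,4,5,6,7,8,9,10,11,12,13,14,15}
step 2: r3 <- (-6 - (tid % 2))       {0,1,2,3,4,5,6,7,8,9,10,11,12,13,14,15}
step 3: r0 <- min((r1 // 2), (r3 - r3)) {0,1,2,3,4,5,6,7,8,9,10,11,12,13,14,15}
step 4: r1 <- (r1 + 1)               {0,1,2,3,4,5,6,7,8,9,10,11,12,13,14,15}
step 5: eval (r1 < (2 + (tid // 2))) {0,1,2,3,4,5,6,7,8,9,10,11,12,13,14,15}
step 6: r3 <- (-6 - (tid % 2))       {2,3,4,5,6,7,8,9,10,11,12,13,14,15}
step 7: r0 <- min((r1 // 2), (r3 - r3)) {2,3,4,5,6,7,8,9,10,11,12,13,14,15}
step 8: r1 <- (r1 + 1)               {2,3,4,5,6,7,8,9,10,11,12,13,14,15}
step 9: eval (r1 < (2 + (tid // 2))) {2,3,4,5,6,7,8,9,10,11,12,13,14,15}
step 10: r3 <- (-6 - (tid % 2))       {4,5,6,7,8,9,10,11,12,13,14,15}
step 11: r0 <- min((r1 // 2), (r3 - r3)) {4,5,6,7,8,9,10,11,12,13,14,15}
step 12: r1 <- (r1 + 1)               {4,5,6,7,8,9,10,11,12,13,14,15}
step 13: eval (r1 < (2 + (tid // 2))) {4,5,6,7,8,9,10,11,12,13,14,15}
step 14: r3 <- (-6 - (tid % 2))       {6,7,8,9,10,11,12,13,14,15}
step 15: r0 <- min((r1 // 2), (r3 - r3)) {6,7,8,9,10,11,12,13,14,15}
step 16: r1 <- (r1 + 1)               {6,7,8,9,10,11,12,13,14,15}
step 17: eval (r1 < (2 + (tid // 2))) {6,7,8,9,10,11,12,13,14,15}
step 18: r3 <- (-6 - (tid % 2))       {8,9,10,11,12,13,14,15}
step 19: r0 <- min((r1 // 2), (r3 - r3)) {8,9,10,11,12,13,14,15}
step 20: r1 <- (r1 + 1)               {8,9,10,11,12,13,14,15}
step 21: eval (r1 < (2 + (tid // 2))) {8,9,10,11,12,13,14,15}
step 22: r3 <- (-6 - (tid % 2))       {10,11,12,13,14,15}
step 23: r0 <- min((r1 // 2), (r3 - r3)) {10,11,12,13,14,15}
step 24: r1 <- (r1 + 1)               {10,11,12,13,14,15}
step 25: eval (r1 < (2 + (tid // 2))) {10,11,12,13,14,15}
step 26: r3 <- (-6 - (tid % 2))       {12,13,14,15}
step 27: r0 <- min((r1 // 2), (r3 - r3)) {12,13,14,15}
step 28: r1 <- (r1 + 1)               {12,13,14,15}
step 29: eval (r1 < (2 + (tid // 2))) {12,13,14,15}
step 30: r3 <- (-6 - (tid % 2))       {14,15}
step 31: r0 <- min((r1 // 2), (r3 - r3)) {14,15}
step 32: r1 <- (r1 + 1)               {14,15}
step 33: eval (r1 < (2 + (tid // 2))) {14,15}
step 34: r3 <- tid                    {0,1,2,3,4,5,6,7,8,9,10,11,12,13,14,15}
step 35: eval ((tid // -2) <= 4)      {0,1,2,3,4,5,6,7,8,9,10,11,12,13,14,15}
step 36: r0 <- (r3 * -4)              {0,1,2,3,4,5,6,7,8,9,10,11,12,13,14,15}

Answer: 37 steps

r1: 2,2,3,3,4,4,5,5,6,6,7,7,8,8,9,9
r3: 0,1,2,3,4,5,6,7,8,9,10,11,12,13,14,15
r0: 0,-4,-8,-12,-16,-20,-24,-28,-32,-36,-40,-44,-48,-52,-56,-60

steps = 37; useful = 368; efficiency = 368/592 = 23/37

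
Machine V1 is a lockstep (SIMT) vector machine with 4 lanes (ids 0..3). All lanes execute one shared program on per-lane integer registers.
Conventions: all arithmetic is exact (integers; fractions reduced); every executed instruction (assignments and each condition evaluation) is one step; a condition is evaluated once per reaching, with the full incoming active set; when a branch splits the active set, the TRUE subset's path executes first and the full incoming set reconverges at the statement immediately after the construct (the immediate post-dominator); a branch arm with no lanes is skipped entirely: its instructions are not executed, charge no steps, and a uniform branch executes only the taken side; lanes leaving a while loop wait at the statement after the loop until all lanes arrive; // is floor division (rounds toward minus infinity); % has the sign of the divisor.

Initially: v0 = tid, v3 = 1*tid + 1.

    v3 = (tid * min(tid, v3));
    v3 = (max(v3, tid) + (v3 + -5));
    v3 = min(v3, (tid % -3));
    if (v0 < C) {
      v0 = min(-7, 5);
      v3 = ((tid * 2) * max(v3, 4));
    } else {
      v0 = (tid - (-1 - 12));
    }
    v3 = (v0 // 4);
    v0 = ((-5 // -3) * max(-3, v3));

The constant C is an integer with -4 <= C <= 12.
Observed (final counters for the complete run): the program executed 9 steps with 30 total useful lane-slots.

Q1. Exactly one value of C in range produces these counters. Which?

Answer: C = 2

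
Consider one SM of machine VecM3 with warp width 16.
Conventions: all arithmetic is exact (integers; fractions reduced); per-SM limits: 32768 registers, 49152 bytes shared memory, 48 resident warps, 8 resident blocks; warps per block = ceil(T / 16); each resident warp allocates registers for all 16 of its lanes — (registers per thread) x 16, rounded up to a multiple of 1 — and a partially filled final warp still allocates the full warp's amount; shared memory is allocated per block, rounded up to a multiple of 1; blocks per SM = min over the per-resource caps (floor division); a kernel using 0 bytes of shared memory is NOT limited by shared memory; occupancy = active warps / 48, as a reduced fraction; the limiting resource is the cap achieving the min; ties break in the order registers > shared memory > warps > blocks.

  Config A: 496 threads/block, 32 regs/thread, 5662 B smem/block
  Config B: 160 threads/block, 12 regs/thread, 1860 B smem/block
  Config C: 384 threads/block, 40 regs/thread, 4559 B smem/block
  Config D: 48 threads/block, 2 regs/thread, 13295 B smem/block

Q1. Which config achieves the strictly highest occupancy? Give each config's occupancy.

occupancies: A 31/48, B 5/6, C 1, D 3/16

Answer: C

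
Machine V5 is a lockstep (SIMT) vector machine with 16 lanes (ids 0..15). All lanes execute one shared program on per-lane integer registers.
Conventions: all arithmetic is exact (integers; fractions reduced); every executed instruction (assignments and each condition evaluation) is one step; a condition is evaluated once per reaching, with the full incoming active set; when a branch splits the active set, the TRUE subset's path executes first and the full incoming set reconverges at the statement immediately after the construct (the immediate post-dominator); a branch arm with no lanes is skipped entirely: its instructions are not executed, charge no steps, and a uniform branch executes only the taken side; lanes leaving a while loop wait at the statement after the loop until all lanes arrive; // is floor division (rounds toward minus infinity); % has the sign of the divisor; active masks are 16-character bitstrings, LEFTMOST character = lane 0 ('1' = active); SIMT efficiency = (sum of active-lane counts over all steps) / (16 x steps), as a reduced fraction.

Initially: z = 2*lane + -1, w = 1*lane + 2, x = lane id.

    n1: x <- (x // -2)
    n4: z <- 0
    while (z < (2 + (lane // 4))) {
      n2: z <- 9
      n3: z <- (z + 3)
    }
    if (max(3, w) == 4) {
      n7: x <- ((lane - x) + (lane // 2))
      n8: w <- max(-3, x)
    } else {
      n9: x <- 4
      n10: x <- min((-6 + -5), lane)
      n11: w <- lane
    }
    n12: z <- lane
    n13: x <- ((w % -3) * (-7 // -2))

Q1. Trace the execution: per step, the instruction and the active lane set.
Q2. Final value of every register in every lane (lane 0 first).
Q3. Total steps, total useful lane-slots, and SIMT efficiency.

step 0: x <- (x // -2)               1111111111111111
step 1: z <- 0                       1111111111111111
step 2: eval (z < (2 + (lane // 4))) 1111111111111111
step 3: z <- 9                       1111111111111111
step 4: z <- (z + 3)                 1111111111111111
step 5: eval (z < (2 + (lane // 4))) 1111111111111111
step 6: eval (max(3, w) == 4)        1111111111111111
step 7: x <- ((lane - x) + (lane // 2)) 0010000000000000
step 8: w <- max(-3, x)              0010000000000000
step 9: x <- 4                       1101111111111111
step 10: x <- min((-6 + -5), lane)    1101111111111111
step 11: w <- lane                    1101111111111111
step 12: z <- lane                    1111111111111111
step 13: x <- ((w % -3) * (-7 // -2)) 1111111111111111

Answer: 14 steps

z: 0,1,2,3,4,5,6,7,8,9,10,11,12,13,14,15
w: 0,1,4,3,4,5,6,7,8,9,10,11,12,13,14,15
x: 0,-6,-6,0,-6,-3,0,-6,-3,0,-6,-3,0,-6,-3,0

steps = 14; useful = 191; efficiency = 191/224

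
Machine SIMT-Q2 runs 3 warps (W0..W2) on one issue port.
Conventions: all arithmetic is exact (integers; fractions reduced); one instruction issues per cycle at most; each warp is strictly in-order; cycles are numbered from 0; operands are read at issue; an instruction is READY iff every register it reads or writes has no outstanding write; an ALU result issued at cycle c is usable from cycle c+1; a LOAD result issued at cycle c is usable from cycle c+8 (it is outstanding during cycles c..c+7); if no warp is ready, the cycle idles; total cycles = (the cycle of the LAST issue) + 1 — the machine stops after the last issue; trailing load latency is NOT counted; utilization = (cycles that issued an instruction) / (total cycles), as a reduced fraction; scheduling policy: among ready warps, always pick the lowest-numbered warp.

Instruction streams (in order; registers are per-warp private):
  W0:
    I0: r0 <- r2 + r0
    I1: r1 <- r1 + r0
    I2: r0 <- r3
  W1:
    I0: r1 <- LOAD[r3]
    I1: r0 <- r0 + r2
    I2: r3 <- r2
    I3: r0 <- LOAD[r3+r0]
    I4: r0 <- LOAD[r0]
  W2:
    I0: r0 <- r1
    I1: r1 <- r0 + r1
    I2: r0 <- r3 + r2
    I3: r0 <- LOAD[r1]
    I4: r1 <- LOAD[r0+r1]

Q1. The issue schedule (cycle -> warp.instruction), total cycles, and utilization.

cycle 0: W0.I0
cycle 1: W0.I1
cycle 2: W0.I2
cycle 3: W1.I0
cycle 4: W1.I1
cycle 5: W1.I2
cycle 6: W1.I3
cycle 7: W2.I0
cycle 8: W2.I1
cycle 9: W2.I2
cycle 10: W2.I3
cycle 11: idle
cycle 12: idle
cycle 13: idle
cycle 14: W1.I4
cycle 15: idle
cycle 16: idle
cycle 17: idle
cycle 18: W2.I4

Answer: 19 cycles, utilization 13/19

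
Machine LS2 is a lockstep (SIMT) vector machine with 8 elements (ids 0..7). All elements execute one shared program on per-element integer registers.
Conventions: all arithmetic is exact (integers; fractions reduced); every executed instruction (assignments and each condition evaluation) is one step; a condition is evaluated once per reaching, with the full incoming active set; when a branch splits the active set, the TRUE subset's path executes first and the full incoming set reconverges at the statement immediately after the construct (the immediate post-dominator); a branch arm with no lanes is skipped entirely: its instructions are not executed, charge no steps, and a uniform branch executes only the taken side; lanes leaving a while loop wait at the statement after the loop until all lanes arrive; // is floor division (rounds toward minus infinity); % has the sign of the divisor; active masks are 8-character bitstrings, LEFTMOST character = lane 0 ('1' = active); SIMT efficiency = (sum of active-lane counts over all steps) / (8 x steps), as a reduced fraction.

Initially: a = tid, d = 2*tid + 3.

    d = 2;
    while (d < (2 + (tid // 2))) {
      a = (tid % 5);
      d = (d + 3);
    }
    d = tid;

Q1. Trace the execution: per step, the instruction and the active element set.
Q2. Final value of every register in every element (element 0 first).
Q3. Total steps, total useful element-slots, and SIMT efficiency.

step 0: d <- 2                       11111111
step 1: eval (d < (2 + (tid // 2)))  11111111
step 2: a <- (tid % 5)               00111111
step 3: d <- (d + 3)                 00111111
step 4: eval (d < (2 + (tid // 2)))  00111111
step 5: d <- tid                     11111111

Answer: 6 steps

a: 0,1,2,3,4,0,1,2
d: 0,1,2,3,4,5,6,7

steps = 6; useful = 42; efficiency = 42/48 = 7/8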